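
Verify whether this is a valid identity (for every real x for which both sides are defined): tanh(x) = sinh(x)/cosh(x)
Claim: tanh(x) = sinh(x)/cosh(x).
Reasoning: tanh(x) is defined as sinh(x)/cosh(x) = (e^x - e^-x)/(e^x + e^-x); cosh(x) ≥ 1 is never zero, so this holds for every real x.
So the two sides agree for every real x for which both sides are defined.

Conclusion: Yes, this is an identity.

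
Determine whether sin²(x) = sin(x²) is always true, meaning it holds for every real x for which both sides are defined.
No, this is NOT an identity.

Claim: sin²(x) = sin(x²).
Test a specific point where both sides are defined: x = π/2.
LHS = sin²(x) ≈ 1.0000
RHS = sin(x²) ≈ 0.6243
Since 1.0000 ≠ 0.6243, the equation fails at this point, so it cannot hold for every real x for which both sides are defined.
sin²(x) means (sin x)², squaring the output; sin(x²) squares the input. These are different functions.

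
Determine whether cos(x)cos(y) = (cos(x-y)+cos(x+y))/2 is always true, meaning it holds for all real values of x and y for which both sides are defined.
Yes, this is an identity.

Claim: cos(x)cos(y) = (cos(x-y)+cos(x+y))/2.
Reasoning: cos(x-y) = cos(x)cos(y) + sin(x)sin(y) and cos(x+y) = cos(x)cos(y) - sin(x)sin(y). Adding, cos(x-y) + cos(x+y) = 2cos(x)cos(y); divide by 2.
So the two sides agree for all real values of x and y for which both sides are defined.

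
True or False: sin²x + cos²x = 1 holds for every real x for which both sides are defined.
True.

Claim: sin²x + cos²x = 1.
Reasoning: The point (cos x, sin x) lies on the unit circle X² + Y² = 1, so cos²x + sin²x = 1 for every real x.
So the two sides agree for every real x for which both sides are defined.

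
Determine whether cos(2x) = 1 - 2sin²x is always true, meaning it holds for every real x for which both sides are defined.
Claim: cos(2x) = 1 - 2sin²x.
Reasoning: cos(2x) = cos²x - sin²x. Replace cos²x by 1 - sin²x: (1 - sin²x) - sin²x = 1 - 2sin²x.
So the two sides agree for every real x for which both sides are defined.

Conclusion: Yes, this is an identity.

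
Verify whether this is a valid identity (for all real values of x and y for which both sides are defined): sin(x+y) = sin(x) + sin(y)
Claim: sin(x+y) = sin(x) + sin(y).
Test a specific point where both sides are defined: x = π/4, y = π/4.
LHS = sin(x+y) ≈ 1.0000
RHS = sin(x) + sin(y) ≈ 1.4142
Since 1.0000 ≠ 1.4142, the equation fails at this point, so it cannot hold for all real values of x and y for which both sides are defined.
The correct expansion is sin(x+y) = sin(x)cos(y) + cos(x)sin(y); sine is not additive.

Conclusion: No, this is NOT an identity.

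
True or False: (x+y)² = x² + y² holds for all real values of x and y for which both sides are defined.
Claim: (x+y)² = x² + y².
Test a specific point where both sides are defined: x = 1/2, y = 1.
LHS = (x+y)² ≈ 2.2500
RHS = x² + y² ≈ 1.2500
Since 2.2500 ≠ 1.2500, the equation fails at this point, so it cannot hold for all real values of x and y for which both sides are defined.
The correct expansion is (x+y)² = x² + 2xy + y²; the cross term 2xy is missing.

Conclusion: False.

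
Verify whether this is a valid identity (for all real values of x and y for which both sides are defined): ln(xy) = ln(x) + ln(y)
Claim: ln(xy) = ln(x) + ln(y).
Reasoning: Both sides are simultaneously defined only when x, y > 0. Write x = e^p, y = e^q (p = ln x, q = ln y). Then xy = e^p · e^q = e^(p+q), so ln(xy) = p + q = ln(x) + ln(y).
So the two sides agree for all real values of x and y for which both sides are defined.

Conclusion: Yes, this is an identity.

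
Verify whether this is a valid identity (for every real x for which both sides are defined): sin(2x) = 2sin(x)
No, this is NOT an identity.

Claim: sin(2x) = 2sin(x).
Test a specific point where both sides are defined: x = π/3.
LHS = sin(2x) ≈ 0.8660
RHS = 2sin(x) ≈ 1.7321
Since 0.8660 ≠ 1.7321, the equation fails at this point, so it cannot hold for every real x for which both sides are defined.
The correct double-angle formula is sin(2x) = 2sin(x)cos(x).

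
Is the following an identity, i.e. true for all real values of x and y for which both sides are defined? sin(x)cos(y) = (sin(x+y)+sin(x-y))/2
Yes, this is an identity.

Claim: sin(x)cos(y) = (sin(x+y)+sin(x-y))/2.
Reasoning: sin(x+y) = sin(x)cos(y) + cos(x)sin(y) and sin(x-y) = sin(x)cos(y) - cos(x)sin(y). Adding, sin(x+y) + sin(x-y) = 2sin(x)cos(y); divide by 2.
So the two sides agree for all real values of x and y for which both sides are defined.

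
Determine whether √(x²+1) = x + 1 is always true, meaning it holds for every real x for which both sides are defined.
Claim: √(x²+1) = x + 1.
Test a specific point where both sides are defined: x = 2.
LHS = √(x²+1) ≈ 2.2361
RHS = x + 1 ≈ 3.0000
Since 2.2361 ≠ 3.0000, the equation fails at this point, so it cannot hold for every real x for which both sides are defined.
(x+1)² = x² + 2x + 1 ≠ x² + 1 unless x = 0.

Conclusion: No, this is NOT an identity.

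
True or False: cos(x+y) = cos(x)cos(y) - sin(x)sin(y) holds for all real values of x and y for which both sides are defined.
Claim: cos(x+y) = cos(x)cos(y) - sin(x)sin(y).
Reasoning: By Euler's formula e^(i(x+y)) = e^(ix)·e^(iy) = (cos x + i·sin x)(cos y + i·sin y). The real part of the left side is cos(x+y); the real part of the product is cos(x)cos(y) - sin(x)sin(y) (since i·i = -1).
So the two sides agree for all real values of x and y for which both sides are defined.

Conclusion: True.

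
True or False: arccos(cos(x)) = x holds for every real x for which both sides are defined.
False.

Claim: arccos(cos(x)) = x.
Test a specific point where both sides are defined: x = -π/6.
LHS = arccos(cos(x)) ≈ 0.5236
RHS = x ≈ -0.5236
Since 0.5236 ≠ -0.5236, the equation fails at this point, so it cannot hold for every real x for which both sides are defined.
arccos only returns values in [0, π], so arccos(cos(x)) = x holds only for x in that interval, not for all real x.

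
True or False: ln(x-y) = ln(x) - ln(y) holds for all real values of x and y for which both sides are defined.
Claim: ln(x-y) = ln(x) - ln(y).
Test a specific point where both sides are defined: x = 3, y = 1.
LHS = ln(x-y) ≈ 0.6931
RHS = ln(x) - ln(y) ≈ 1.0986
Since 0.6931 ≠ 1.0986, the equation fails at this point, so it cannot hold for all real values of x and y for which both sides are defined.
ln(x) - ln(y) = ln(x/y), not ln(x-y).

Conclusion: False.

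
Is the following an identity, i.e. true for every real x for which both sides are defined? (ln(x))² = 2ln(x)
No, this is NOT an identity.

Claim: (ln(x))² = 2ln(x).
Test a specific point where both sides are defined: x = 3/2.
LHS = (ln(x))² ≈ 0.1644
RHS = 2ln(x) ≈ 0.8109
Since 0.1644 ≠ 0.8109, the equation fails at this point, so it cannot hold for every real x for which both sides are defined.
2ln(x) equals ln(x²), which is not the same as (ln x)².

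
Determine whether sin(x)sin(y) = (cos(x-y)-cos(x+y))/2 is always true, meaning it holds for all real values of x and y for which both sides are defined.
Claim: sin(x)sin(y) = (cos(x-y)-cos(x+y))/2.
Reasoning: cos(x-y) = cos(x)cos(y) + sin(x)sin(y) and cos(x+y) = cos(x)cos(y) - sin(x)sin(y). Subtracting, cos(x-y) - cos(x+y) = 2sin(x)sin(y); divide by 2.
So the two sides agree for all real values of x and y for which both sides are defined.

Conclusion: Yes, this is an identity.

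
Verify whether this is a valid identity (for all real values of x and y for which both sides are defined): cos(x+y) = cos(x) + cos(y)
No, this is NOT an identity.

Claim: cos(x+y) = cos(x) + cos(y).
Test a specific point where both sides are defined: x = π/3, y = π/3.
LHS = cos(x+y) ≈ -0.5000
RHS = cos(x) + cos(y) ≈ 1.0000
Since -0.5000 ≠ 1.0000, the equation fails at this point, so it cannot hold for all real values of x and y for which both sides are defined.
The correct expansion is cos(x+y) = cos(x)cos(y) - sin(x)sin(y); cosine is not additive.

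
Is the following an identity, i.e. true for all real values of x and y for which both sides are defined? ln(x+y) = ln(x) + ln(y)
Claim: ln(x+y) = ln(x) + ln(y).
Test a specific point where both sides are defined: x = 1/2, y = 1.
LHS = ln(x+y) ≈ 0.4055
RHS = ln(x) + ln(y) ≈ -0.6931
Since 0.4055 ≠ -0.6931, the equation fails at this point, so it cannot hold for all real values of x and y for which both sides are defined.
ln(x) + ln(y) = ln(xy), not ln(x+y).

Conclusion: No, this is NOT an identity.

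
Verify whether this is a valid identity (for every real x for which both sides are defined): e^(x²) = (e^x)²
No, this is NOT an identity.

Claim: e^(x²) = (e^x)².
Test a specific point where both sides are defined: x = -1.
LHS = e^(x²) ≈ 2.7183
RHS = (e^x)² ≈ 0.1353
Since 2.7183 ≠ 0.1353, the equation fails at this point, so it cannot hold for every real x for which both sides are defined.
(e^x)² = e^(2x), and 2x ≠ x² in general.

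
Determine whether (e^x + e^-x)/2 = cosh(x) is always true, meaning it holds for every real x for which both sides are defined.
Claim: (e^x + e^-x)/2 = cosh(x).
Reasoning: This is exactly the definition of the hyperbolic cosine: cosh(x) := (e^x + e^-x)/2.
So the two sides agree for every real x for which both sides are defined.

Conclusion: Yes, this is an identity.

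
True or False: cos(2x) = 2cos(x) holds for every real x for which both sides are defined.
Claim: cos(2x) = 2cos(x).
Test a specific point where both sides are defined: x = π/2.
LHS = cos(2x) ≈ -1.0000
RHS = 2cos(x) ≈ 0.0000
Since -1.0000 ≠ 0.0000, the equation fails at this point, so it cannot hold for every real x for which both sides are defined.
The correct double-angle formula is cos(2x) = cos²x - sin²x.

Conclusion: False.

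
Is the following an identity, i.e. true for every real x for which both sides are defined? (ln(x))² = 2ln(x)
Claim: (ln(x))² = 2ln(x).
Test a specific point where both sides are defined: x = 1/2.
LHS = (ln(x))² ≈ 0.4805
RHS = 2ln(x) ≈ -1.3863
Since 0.4805 ≠ -1.3863, the equation fails at this point, so it cannot hold for every real x for which both sides are defined.
2ln(x) equals ln(x²), which is not the same as (ln x)².

Conclusion: No, this is NOT an identity.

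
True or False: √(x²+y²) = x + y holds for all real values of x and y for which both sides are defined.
False.

Claim: √(x²+y²) = x + y.
Test a specific point where both sides are defined: x = 1, y = 1/2.
LHS = √(x²+y²) ≈ 1.1180
RHS = x + y ≈ 1.5000
Since 1.1180 ≠ 1.5000, the equation fails at this point, so it cannot hold for all real values of x and y for which both sides are defined.
(x+y)² = x² + 2xy + y², not x² + y², so the square root does not split this way.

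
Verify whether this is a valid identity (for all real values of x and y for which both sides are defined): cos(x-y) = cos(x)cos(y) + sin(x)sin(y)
Claim: cos(x-y) = cos(x)cos(y) + sin(x)sin(y).
Reasoning: Replace y by -y in cos(x+y) = cos(x)cos(y) - sin(x)sin(y) and use cos(-y) = cos(y), sin(-y) = -sin(y): cos(x-y) = cos(x)cos(y) + sin(x)sin(y).
So the two sides agree for all real values of x and y for which both sides are defined.

Conclusion: Yes, this is an identity.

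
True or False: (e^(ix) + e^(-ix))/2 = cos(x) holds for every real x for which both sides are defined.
True.

Claim: (e^(ix) + e^(-ix))/2 = cos(x).
Reasoning: By Euler's formula e^(ix) = cos(x) + i·sin(x) and e^(-ix) = cos(x) - i·sin(x). Adding cancels the sine terms: e^(ix) + e^(-ix) = 2cos(x); divide by 2.
So the two sides agree for every real x for which both sides are defined.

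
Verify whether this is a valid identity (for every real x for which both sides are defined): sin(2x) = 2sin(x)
No, this is NOT an identity.

Claim: sin(2x) = 2sin(x).
Test a specific point where both sides are defined: x = -π/4.
LHS = sin(2x) ≈ -1.0000
RHS = 2sin(x) ≈ -1.4142
Since -1.0000 ≠ -1.4142, the equation fails at this point, so it cannot hold for every real x for which both sides are defined.
The correct double-angle formula is sin(2x) = 2sin(x)cos(x).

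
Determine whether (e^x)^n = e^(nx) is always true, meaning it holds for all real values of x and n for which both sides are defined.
Yes, this is an identity.

Claim: (e^x)^n = e^(nx).
Reasoning: e^x is a positive real number, and for a positive base B and real exponent n, B^n = e^(n·ln B). With B = e^x, ln B = x, so (e^x)^n = e^(n·x).
So the two sides agree for all real values of x and n for which both sides are defined.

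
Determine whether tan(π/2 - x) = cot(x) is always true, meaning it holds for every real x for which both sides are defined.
Yes, this is an identity.

Claim: tan(π/2 - x) = cot(x).
Reasoning: tan(π/2 - x) = sin(π/2 - x)/cos(π/2 - x) = cos(x)/sin(x) = cot(x), using the cofunction identities sin(π/2 - x) = cos(x) and cos(π/2 - x) = sin(x).
So the two sides agree for every real x for which both sides are defined.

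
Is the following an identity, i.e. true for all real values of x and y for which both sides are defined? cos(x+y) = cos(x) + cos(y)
No, this is NOT an identity.

Claim: cos(x+y) = cos(x) + cos(y).
Test a specific point where both sides are defined: x = π/3, y = -π/2.
LHS = cos(x+y) ≈ 0.8660
RHS = cos(x) + cos(y) ≈ 0.5000
Since 0.8660 ≠ 0.5000, the equation fails at this point, so it cannot hold for all real values of x and y for which both sides are defined.
The correct expansion is cos(x+y) = cos(x)cos(y) - sin(x)sin(y); cosine is not additive.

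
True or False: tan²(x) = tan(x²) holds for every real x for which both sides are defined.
Claim: tan²(x) = tan(x²).
Test a specific point where both sides are defined: x = π.
LHS = tan²(x) ≈ 0.0000
RHS = tan(x²) ≈ 0.4767
Since 0.0000 ≠ 0.4767, the equation fails at this point, so it cannot hold for every real x for which both sides are defined.
tan²(x) means (tan x)², squaring the output; tan(x²) squares the input. These are different functions.

Conclusion: False.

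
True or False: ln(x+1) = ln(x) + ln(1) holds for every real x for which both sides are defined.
False.

Claim: ln(x+1) = ln(x) + ln(1).
Test a specific point where both sides are defined: x = 3.
LHS = ln(x+1) ≈ 1.3863
RHS = ln(x) + ln(1) ≈ 1.0986
Since 1.3863 ≠ 1.0986, the equation fails at this point, so it cannot hold for every real x for which both sides are defined.
ln(1) = 0, so the right side is just ln(x), which differs from ln(x+1).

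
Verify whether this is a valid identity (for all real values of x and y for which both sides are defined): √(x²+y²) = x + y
No, this is NOT an identity.

Claim: √(x²+y²) = x + y.
Test a specific point where both sides are defined: x = -1, y = 4.
LHS = √(x²+y²) ≈ 4.1231
RHS = x + y ≈ 3.0000
Since 4.1231 ≠ 3.0000, the equation fails at this point, so it cannot hold for all real values of x and y for which both sides are defined.
(x+y)² = x² + 2xy + y², not x² + y², so the square root does not split this way.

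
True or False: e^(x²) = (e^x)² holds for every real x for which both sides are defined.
False.

Claim: e^(x²) = (e^x)².
Test a specific point where both sides are defined: x = 3/2.
LHS = e^(x²) ≈ 9.4877
RHS = (e^x)² ≈ 20.0855
Since 9.4877 ≠ 20.0855, the equation fails at this point, so it cannot hold for every real x for which both sides are defined.
(e^x)² = e^(2x), and 2x ≠ x² in general.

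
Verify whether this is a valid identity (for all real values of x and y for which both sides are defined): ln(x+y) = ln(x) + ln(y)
No, this is NOT an identity.

Claim: ln(x+y) = ln(x) + ln(y).
Test a specific point where both sides are defined: x = 4, y = 2.
LHS = ln(x+y) ≈ 1.7918
RHS = ln(x) + ln(y) ≈ 2.0794
Since 1.7918 ≠ 2.0794, the equation fails at this point, so it cannot hold for all real values of x and y for which both sides are defined.
ln(x) + ln(y) = ln(xy), not ln(x+y).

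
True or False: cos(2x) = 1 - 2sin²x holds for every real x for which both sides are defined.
True.

Claim: cos(2x) = 1 - 2sin²x.
Reasoning: cos(2x) = cos²x - sin²x. Replace cos²x by 1 - sin²x: (1 - sin²x) - sin²x = 1 - 2sin²x.
So the two sides agree for every real x for which both sides are defined.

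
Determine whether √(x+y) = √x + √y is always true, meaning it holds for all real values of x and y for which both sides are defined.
No, this is NOT an identity.

Claim: √(x+y) = √x + √y.
Test a specific point where both sides are defined: x = 4, y = 1.
LHS = √(x+y) ≈ 2.2361
RHS = √x + √y ≈ 3.0000
Since 2.2361 ≠ 3.0000, the equation fails at this point, so it cannot hold for all real values of x and y for which both sides are defined.
Squaring the right side gives x + 2√(xy) + y, not x + y.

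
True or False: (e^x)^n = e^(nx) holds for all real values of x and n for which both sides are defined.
Claim: (e^x)^n = e^(nx).
Reasoning: e^x is a positive real number, and for a positive base B and real exponent n, B^n = e^(n·ln B). With B = e^x, ln B = x, so (e^x)^n = e^(n·x).
So the two sides agree for all real values of x and n for which both sides are defined.

Conclusion: True.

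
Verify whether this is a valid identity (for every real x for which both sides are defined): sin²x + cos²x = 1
Claim: sin²x + cos²x = 1.
Reasoning: The point (cos x, sin x) lies on the unit circle X² + Y² = 1, so cos²x + sin²x = 1 for every real x.
So the two sides agree for every real x for which both sides are defined.

Conclusion: Yes, this is an identity.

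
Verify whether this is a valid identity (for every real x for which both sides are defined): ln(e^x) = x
Claim: ln(e^x) = x.
Reasoning: ln is the inverse of the exponential: ln(e^x) asks for the exponent p with e^p = e^x, and since e^p is one-to-one that exponent is p = x.
So the two sides agree for every real x for which both sides are defined.

Conclusion: Yes, this is an identity.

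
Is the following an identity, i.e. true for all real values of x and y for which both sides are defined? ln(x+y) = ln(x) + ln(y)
Claim: ln(x+y) = ln(x) + ln(y).
Test a specific point where both sides are defined: x = 1, y = 4.
LHS = ln(x+y) ≈ 1.6094
RHS = ln(x) + ln(y) ≈ 1.3863
Since 1.6094 ≠ 1.3863, the equation fails at this point, so it cannot hold for all real values of x and y for which both sides are defined.
ln(x) + ln(y) = ln(xy), not ln(x+y).

Conclusion: No, this is NOT an identity.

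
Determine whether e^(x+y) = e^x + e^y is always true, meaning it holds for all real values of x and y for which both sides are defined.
No, this is NOT an identity.

Claim: e^(x+y) = e^x + e^y.
Test a specific point where both sides are defined: x = -2, y = 1.
LHS = e^(x+y) ≈ 0.3679
RHS = e^x + e^y ≈ 2.8536
Since 0.3679 ≠ 2.8536, the equation fails at this point, so it cannot hold for all real values of x and y for which both sides are defined.
The correct rule is e^(x+y) = e^x · e^y (a product, not a sum).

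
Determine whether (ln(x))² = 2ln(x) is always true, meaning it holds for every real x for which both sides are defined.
No, this is NOT an identity.

Claim: (ln(x))² = 2ln(x).
Test a specific point where both sides are defined: x = 3.
LHS = (ln(x))² ≈ 1.2069
RHS = 2ln(x) ≈ 2.1972
Since 1.2069 ≠ 2.1972, the equation fails at this point, so it cannot hold for every real x for which both sides are defined.
2ln(x) equals ln(x²), which is not the same as (ln x)².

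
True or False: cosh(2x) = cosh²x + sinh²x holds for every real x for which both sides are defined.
Claim: cosh(2x) = cosh²x + sinh²x.
Reasoning: cosh²x = (e^(2x) + 2 + e^(-2x))/4 and sinh²x = (e^(2x) - 2 + e^(-2x))/4. Adding gives (2e^(2x) + 2e^(-2x))/4 = (e^(2x) + e^(-2x))/2 = cosh(2x).
So the two sides agree for every real x for which both sides are defined.

Conclusion: True.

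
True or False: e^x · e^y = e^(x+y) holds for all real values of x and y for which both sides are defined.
Claim: e^x · e^y = e^(x+y).
Reasoning: This is the law of exponents for a common base: multiplying powers adds exponents. E.g. from the series, (Σ x^j/j!)(Σ y^k/k!) = Σ_m (Σ_{j+k=m} x^j y^k/(j!k!)) = Σ_m (x+y)^m/m! by the binomial theorem.
So the two sides agree for all real values of x and y for which both sides are defined.

Conclusion: True.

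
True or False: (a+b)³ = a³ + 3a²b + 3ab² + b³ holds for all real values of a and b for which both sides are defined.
True.

Claim: (a+b)³ = a³ + 3a²b + 3ab² + b³.
Reasoning: (a+b)³ = (a+b)(a+b)² = (a+b)(a² + 2ab + b²) = a³ + 2a²b + ab² + a²b + 2ab² + b³ = a³ + 3a²b + 3ab² + b³.
So the two sides agree for all real values of a and b for which both sides are defined.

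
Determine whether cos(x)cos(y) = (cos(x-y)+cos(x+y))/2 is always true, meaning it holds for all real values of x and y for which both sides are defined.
Yes, this is an identity.

Claim: cos(x)cos(y) = (cos(x-y)+cos(x+y))/2.
Reasoning: cos(x-y) = cos(x)cos(y) + sin(x)sin(y) and cos(x+y) = cos(x)cos(y) - sin(x)sin(y). Adding, cos(x-y) + cos(x+y) = 2cos(x)cos(y); divide by 2.
So the two sides agree for all real values of x and y for which both sides are defined.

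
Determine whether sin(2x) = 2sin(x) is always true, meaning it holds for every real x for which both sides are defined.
No, this is NOT an identity.

Claim: sin(2x) = 2sin(x).
Test a specific point where both sides are defined: x = π/2.
LHS = sin(2x) ≈ 0.0000
RHS = 2sin(x) ≈ 2.0000
Since 0.0000 ≠ 2.0000, the equation fails at this point, so it cannot hold for every real x for which both sides are defined.
The correct double-angle formula is sin(2x) = 2sin(x)cos(x).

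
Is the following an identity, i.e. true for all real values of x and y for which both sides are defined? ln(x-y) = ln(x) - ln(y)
Claim: ln(x-y) = ln(x) - ln(y).
Test a specific point where both sides are defined: x = 5, y = 1.
LHS = ln(x-y) ≈ 1.3863
RHS = ln(x) - ln(y) ≈ 1.6094
Since 1.3863 ≠ 1.6094, the equation fails at this point, so it cannot hold for all real values of x and y for which both sides are defined.
ln(x) - ln(y) = ln(x/y), not ln(x-y).

Conclusion: No, this is NOT an identity.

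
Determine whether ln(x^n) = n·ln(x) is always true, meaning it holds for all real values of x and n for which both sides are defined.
Claim: ln(x^n) = n·ln(x).
Reasoning: The right side requires x > 0. For x > 0, x^n = (e^(ln x))^n = e^(n·ln x), so taking ln of both sides gives ln(x^n) = n·ln(x).
So the two sides agree for all real values of x and n for which both sides are defined.

Conclusion: Yes, this is an identity.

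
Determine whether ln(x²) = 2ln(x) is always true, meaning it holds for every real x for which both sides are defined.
Claim: ln(x²) = 2ln(x).
Reasoning: The right side requires x > 0. For x > 0, x² = (e^(ln x))² = e^(2ln x), so ln(x²) = 2ln(x). (For x < 0 the right side is undefined, so those values are outside the claim.)
So the two sides agree for every real x for which both sides are defined.

Conclusion: Yes, this is an identity.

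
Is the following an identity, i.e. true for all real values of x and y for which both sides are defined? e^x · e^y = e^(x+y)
Claim: e^x · e^y = e^(x+y).
Reasoning: This is the law of exponents for a common base: multiplying powers adds exponents. E.g. from the series, (Σ x^j/j!)(Σ y^k/k!) = Σ_m (Σ_{j+k=m} x^j y^k/(j!k!)) = Σ_m (x+y)^m/m! by the binomial theorem.
So the two sides agree for all real values of x and y for which both sides are defined.

Conclusion: Yes, this is an identity.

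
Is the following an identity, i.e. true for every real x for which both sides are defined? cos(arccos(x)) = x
Claim: cos(arccos(x)) = x.
Reasoning: For -1 ≤ x ≤ 1 (where arccos is defined), arccos(x) is by definition an angle whose cosine equals x. Taking the cosine of that angle returns x. (Note the other order, arccos(cos x) = x, is NOT an identity.)
So the two sides agree for every real x for which both sides are defined.

Conclusion: Yes, this is an identity.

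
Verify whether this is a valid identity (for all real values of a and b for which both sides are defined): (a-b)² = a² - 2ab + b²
Yes, this is an identity.

Claim: (a-b)² = a² - 2ab + b².
Reasoning: Expand: (a-b)² = (a-b)(a-b) = a·a - a·b - b·a + b·b = a² - 2ab + b².
So the two sides agree for all real values of a and b for which both sides are defined.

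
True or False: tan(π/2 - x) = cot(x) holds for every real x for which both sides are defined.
True.

Claim: tan(π/2 - x) = cot(x).
Reasoning: tan(π/2 - x) = sin(π/2 - x)/cos(π/2 - x) = cos(x)/sin(x) = cot(x), using the cofunction identities sin(π/2 - x) = cos(x) and cos(π/2 - x) = sin(x).
So the two sides agree for every real x for which both sides are defined.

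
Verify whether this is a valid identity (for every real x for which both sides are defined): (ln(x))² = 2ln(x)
No, this is NOT an identity.

Claim: (ln(x))² = 2ln(x).
Test a specific point where both sides are defined: x = 1/2.
LHS = (ln(x))² ≈ 0.4805
RHS = 2ln(x) ≈ -1.3863
Since 0.4805 ≠ -1.3863, the equation fails at this point, so it cannot hold for every real x for which both sides are defined.
2ln(x) equals ln(x²), which is not the same as (ln x)².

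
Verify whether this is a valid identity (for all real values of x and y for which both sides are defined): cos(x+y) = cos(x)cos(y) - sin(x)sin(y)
Claim: cos(x+y) = cos(x)cos(y) - sin(x)sin(y).
Reasoning: By Euler's formula e^(i(x+y)) = e^(ix)·e^(iy) = (cos x + i·sin x)(cos y + i·sin y). The real part of the left side is cos(x+y); the real part of the product is cos(x)cos(y) - sin(x)sin(y) (since i·i = -1).
So the two sides agree for all real values of x and y for which both sides are defined.

Conclusion: Yes, this is an identity.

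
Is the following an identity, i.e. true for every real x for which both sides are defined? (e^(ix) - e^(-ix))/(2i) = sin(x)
Yes, this is an identity.

Claim: (e^(ix) - e^(-ix))/(2i) = sin(x).
Reasoning: By Euler's formula e^(ix) = cos(x) + i·sin(x) and e^(-ix) = cos(x) - i·sin(x). Subtracting cancels the cosine terms: e^(ix) - e^(-ix) = 2i·sin(x); divide by 2i.
So the two sides agree for every real x for which both sides are defined.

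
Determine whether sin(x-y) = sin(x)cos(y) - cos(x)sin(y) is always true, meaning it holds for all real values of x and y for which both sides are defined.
Yes, this is an identity.

Claim: sin(x-y) = sin(x)cos(y) - cos(x)sin(y).
Reasoning: Replace y by -y in sin(x+y) = sin(x)cos(y) + cos(x)sin(y) and use cos(-y) = cos(y), sin(-y) = -sin(y): sin(x-y) = sin(x)cos(y) - cos(x)sin(y).
So the two sides agree for all real values of x and y for which both sides are defined.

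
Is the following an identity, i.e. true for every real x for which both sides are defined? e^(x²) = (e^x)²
Claim: e^(x²) = (e^x)².
Test a specific point where both sides are defined: x = -2.
LHS = e^(x²) ≈ 54.5982
RHS = (e^x)² ≈ 0.0183
Since 54.5982 ≠ 0.0183, the equation fails at this point, so it cannot hold for every real x for which both sides are defined.
(e^x)² = e^(2x), and 2x ≠ x² in general.

Conclusion: No, this is NOT an identity.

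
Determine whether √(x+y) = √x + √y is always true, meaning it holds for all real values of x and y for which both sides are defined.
No, this is NOT an identity.

Claim: √(x+y) = √x + √y.
Test a specific point where both sides are defined: x = 3, y = 1/2.
LHS = √(x+y) ≈ 1.8708
RHS = √x + √y ≈ 2.4392
Since 1.8708 ≠ 2.4392, the equation fails at this point, so it cannot hold for all real values of x and y for which both sides are defined.
Squaring the right side gives x + 2√(xy) + y, not x + y.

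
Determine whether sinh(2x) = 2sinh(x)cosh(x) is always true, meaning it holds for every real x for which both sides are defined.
Claim: sinh(2x) = 2sinh(x)cosh(x).
Reasoning: 2sinh(x)cosh(x) = 2 · (e^x - e^-x)/2 · (e^x + e^-x)/2 = (e^(2x) - e^(-2x))/2 = sinh(2x).
So the two sides agree for every real x for which both sides are defined.

Conclusion: Yes, this is an identity.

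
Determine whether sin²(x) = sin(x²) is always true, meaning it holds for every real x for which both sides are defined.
Claim: sin²(x) = sin(x²).
Test a specific point where both sides are defined: x = 3π/4.
LHS = sin²(x) ≈ 0.5000
RHS = sin(x²) ≈ -0.6680
Since 0.5000 ≠ -0.6680, the equation fails at this point, so it cannot hold for every real x for which both sides are defined.
sin²(x) means (sin x)², squaring the output; sin(x²) squares the input. These are different functions.

Conclusion: No, this is NOT an identity.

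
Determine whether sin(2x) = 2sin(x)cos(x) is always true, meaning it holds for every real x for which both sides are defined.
Yes, this is an identity.

Claim: sin(2x) = 2sin(x)cos(x).
Reasoning: Put y = x in the addition formula sin(x+y) = sin(x)cos(y) + cos(x)sin(y): sin(2x) = sin(x)cos(x) + cos(x)sin(x) = 2sin(x)cos(x).
So the two sides agree for every real x for which both sides are defined.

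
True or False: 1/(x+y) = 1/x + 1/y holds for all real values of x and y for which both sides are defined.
False.

Claim: 1/(x+y) = 1/x + 1/y.
Test a specific point where both sides are defined: x = -2, y = -3.
LHS = 1/(x+y) ≈ -0.2000
RHS = 1/x + 1/y ≈ -0.8333
Since -0.2000 ≠ -0.8333, the equation fails at this point, so it cannot hold for all real values of x and y for which both sides are defined.
1/x + 1/y = (x+y)/(xy), which is not 1/(x+y).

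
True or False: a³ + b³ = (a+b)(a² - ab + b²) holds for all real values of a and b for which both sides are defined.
Claim: a³ + b³ = (a+b)(a² - ab + b²).
Reasoning: Expand the right side: (a+b)(a² - ab + b²) = a³ - a²b + ab² + a²b - ab² + b³ = a³ + b³ (the middle terms cancel in pairs).
So the two sides agree for all real values of a and b for which both sides are defined.

Conclusion: True.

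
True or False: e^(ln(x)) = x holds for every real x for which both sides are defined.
True.

Claim: e^(ln(x)) = x.
Reasoning: For x > 0, ln(x) is by definition the exponent p such that e^p = x. Raising e to that exponent therefore returns x: e^(ln x) = x.
So the two sides agree for every real x for which both sides are defined.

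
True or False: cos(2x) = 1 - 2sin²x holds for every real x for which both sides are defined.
True.

Claim: cos(2x) = 1 - 2sin²x.
Reasoning: cos(2x) = cos²x - sin²x. Replace cos²x by 1 - sin²x: (1 - sin²x) - sin²x = 1 - 2sin²x.
So the two sides agree for every real x for which both sides are defined.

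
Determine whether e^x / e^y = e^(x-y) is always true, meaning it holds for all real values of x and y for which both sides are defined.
Claim: e^x / e^y = e^(x-y).
Reasoning: 1/e^y = e^(-y), so e^x / e^y = e^x · e^(-y) = e^(x + (-y)) = e^(x-y) by the product rule for exponents.
So the two sides agree for all real values of x and y for which both sides are defined.

Conclusion: Yes, this is an identity.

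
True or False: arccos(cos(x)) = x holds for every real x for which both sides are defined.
Claim: arccos(cos(x)) = x.
Test a specific point where both sides are defined: x = -π/3.
LHS = arccos(cos(x)) ≈ 1.0472
RHS = x ≈ -1.0472
Since 1.0472 ≠ -1.0472, the equation fails at this point, so it cannot hold for every real x for which both sides are defined.
arccos only returns values in [0, π], so arccos(cos(x)) = x holds only for x in that interval, not for all real x.

Conclusion: False.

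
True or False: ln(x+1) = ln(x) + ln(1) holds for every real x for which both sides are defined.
False.

Claim: ln(x+1) = ln(x) + ln(1).
Test a specific point where both sides are defined: x = 1/2.
LHS = ln(x+1) ≈ 0.4055
RHS = ln(x) + ln(1) ≈ -0.6931
Since 0.4055 ≠ -0.6931, the equation fails at this point, so it cannot hold for every real x for which both sides are defined.
ln(1) = 0, so the right side is just ln(x), which differs from ln(x+1).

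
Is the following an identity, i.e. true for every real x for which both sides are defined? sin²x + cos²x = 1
Claim: sin²x + cos²x = 1.
Reasoning: The point (cos x, sin x) lies on the unit circle X² + Y² = 1, so cos²x + sin²x = 1 for every real x.
So the two sides agree for every real x for which both sides are defined.

Conclusion: Yes, this is an identity.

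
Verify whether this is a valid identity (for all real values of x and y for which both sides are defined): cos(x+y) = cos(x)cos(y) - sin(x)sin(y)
Claim: cos(x+y) = cos(x)cos(y) - sin(x)sin(y).
Reasoning: By Euler's formula e^(i(x+y)) = e^(ix)·e^(iy) = (cos x + i·sin x)(cos y + i·sin y). The real part of the left side is cos(x+y); the real part of the product is cos(x)cos(y) - sin(x)sin(y) (since i·i = -1).
So the two sides agree for all real values of x and y for which both sides are defined.

Conclusion: Yes, this is an identity.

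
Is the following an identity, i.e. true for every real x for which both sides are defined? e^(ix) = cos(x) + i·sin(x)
Yes, this is an identity.

Claim: e^(ix) = cos(x) + i·sin(x).
Reasoning: Euler's formula. Expand e^(ix) = Σ (ix)^k / k!. Since i² = -1, the even-k terms are Σ (-1)^m x^(2m)/(2m)! = cos(x) and the odd-k terms are i · Σ (-1)^m x^(2m+1)/(2m+1)! = i·sin(x).
So the two sides agree for every real x for which both sides are defined.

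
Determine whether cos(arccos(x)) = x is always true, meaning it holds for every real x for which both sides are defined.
Claim: cos(arccos(x)) = x.
Reasoning: For -1 ≤ x ≤ 1 (where arccos is defined), arccos(x) is by definition an angle whose cosine equals x. Taking the cosine of that angle returns x. (Note the other order, arccos(cos x) = x, is NOT an identity.)
So the two sides agree for every real x for which both sides are defined.

Conclusion: Yes, this is an identity.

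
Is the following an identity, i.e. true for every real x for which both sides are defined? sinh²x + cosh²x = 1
No, this is NOT an identity.

Claim: sinh²x + cosh²x = 1.
Test a specific point where both sides are defined: x = 3/2.
LHS = sinh²x + cosh²x ≈ 10.0677
RHS = 1 ≈ 1.0000
Since 10.0677 ≠ 1.0000, the equation fails at this point, so it cannot hold for every real x for which both sides are defined.
The correct hyperbolic identity is cosh²x - sinh²x = 1 (a difference); the sum sinh²x + cosh²x equals cosh(2x).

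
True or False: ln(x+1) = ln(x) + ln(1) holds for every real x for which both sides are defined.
False.

Claim: ln(x+1) = ln(x) + ln(1).
Test a specific point where both sides are defined: x = 5.
LHS = ln(x+1) ≈ 1.7918
RHS = ln(x) + ln(1) ≈ 1.6094
Since 1.7918 ≠ 1.6094, the equation fails at this point, so it cannot hold for every real x for which both sides are defined.
ln(1) = 0, so the right side is just ln(x), which differs from ln(x+1).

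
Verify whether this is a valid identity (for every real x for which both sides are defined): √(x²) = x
No, this is NOT an identity.

Claim: √(x²) = x.
Test a specific point where both sides are defined: x = -2.
LHS = √(x²) ≈ 2.0000
RHS = x ≈ -2.0000
Since 2.0000 ≠ -2.0000, the equation fails at this point, so it cannot hold for every real x for which both sides are defined.
√(x²) = |x|, which differs from x whenever x < 0 (both sides are defined for every real x).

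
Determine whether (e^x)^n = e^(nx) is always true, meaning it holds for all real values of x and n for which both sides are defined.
Claim: (e^x)^n = e^(nx).
Reasoning: e^x is a positive real number, and for a positive base B and real exponent n, B^n = e^(n·ln B). With B = e^x, ln B = x, so (e^x)^n = e^(n·x).
So the two sides agree for all real values of x and n for which both sides are defined.

Conclusion: Yes, this is an identity.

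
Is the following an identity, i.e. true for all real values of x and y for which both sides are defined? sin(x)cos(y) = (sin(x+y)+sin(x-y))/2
Yes, this is an identity.

Claim: sin(x)cos(y) = (sin(x+y)+sin(x-y))/2.
Reasoning: sin(x+y) = sin(x)cos(y) + cos(x)sin(y) and sin(x-y) = sin(x)cos(y) - cos(x)sin(y). Adding, sin(x+y) + sin(x-y) = 2sin(x)cos(y); divide by 2.
So the two sides agree for all real values of x and y for which both sides are defined.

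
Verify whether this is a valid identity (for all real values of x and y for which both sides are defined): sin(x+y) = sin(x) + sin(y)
Claim: sin(x+y) = sin(x) + sin(y).
Test a specific point where both sides are defined: x = 2π/3, y = π/6.
LHS = sin(x+y) ≈ 0.5000
RHS = sin(x) + sin(y) ≈ 1.3660
Since 0.5000 ≠ 1.3660, the equation fails at this point, so it cannot hold for all real values of x and y for which both sides are defined.
The correct expansion is sin(x+y) = sin(x)cos(y) + cos(x)sin(y); sine is not additive.

Conclusion: No, this is NOT an identity.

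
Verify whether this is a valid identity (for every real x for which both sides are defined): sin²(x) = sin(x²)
Claim: sin²(x) = sin(x²).
Test a specific point where both sides are defined: x = π/6.
LHS = sin²(x) ≈ 0.2500
RHS = sin(x²) ≈ 0.2707
Since 0.2500 ≠ 0.2707, the equation fails at this point, so it cannot hold for every real x for which both sides are defined.
sin²(x) means (sin x)², squaring the output; sin(x²) squares the input. These are different functions.

Conclusion: No, this is NOT an identity.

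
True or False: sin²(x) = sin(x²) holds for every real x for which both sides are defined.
False.

Claim: sin²(x) = sin(x²).
Test a specific point where both sides are defined: x = 2π/3.
LHS = sin²(x) ≈ 0.7500
RHS = sin(x²) ≈ -0.9474
Since 0.7500 ≠ -0.9474, the equation fails at this point, so it cannot hold for every real x for which both sides are defined.
sin²(x) means (sin x)², squaring the output; sin(x²) squares the input. These are different functions.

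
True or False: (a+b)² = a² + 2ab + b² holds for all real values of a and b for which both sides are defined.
Claim: (a+b)² = a² + 2ab + b².
Reasoning: Expand: (a+b)² = (a+b)(a+b) = a·a + a·b + b·a + b·b = a² + 2ab + b².
So the two sides agree for all real values of a and b for which both sides are defined.

Conclusion: True.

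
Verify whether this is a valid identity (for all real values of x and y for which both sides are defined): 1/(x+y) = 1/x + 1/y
Claim: 1/(x+y) = 1/x + 1/y.
Test a specific point where both sides are defined: x = 1/2, y = 3/2.
LHS = 1/(x+y) ≈ 0.5000
RHS = 1/x + 1/y ≈ 2.6667
Since 0.5000 ≠ 2.6667, the equation fails at this point, so it cannot hold for all real values of x and y for which both sides are defined.
1/x + 1/y = (x+y)/(xy), which is not 1/(x+y).

Conclusion: No, this is NOT an identity.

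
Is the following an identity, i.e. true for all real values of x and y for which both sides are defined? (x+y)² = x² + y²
No, this is NOT an identity.

Claim: (x+y)² = x² + y².
Test a specific point where both sides are defined: x = -3, y = 1/2.
LHS = (x+y)² ≈ 6.2500
RHS = x² + y² ≈ 9.2500
Since 6.2500 ≠ 9.2500, the equation fails at this point, so it cannot hold for all real values of x and y for which both sides are defined.
The correct expansion is (x+y)² = x² + 2xy + y²; the cross term 2xy is missing.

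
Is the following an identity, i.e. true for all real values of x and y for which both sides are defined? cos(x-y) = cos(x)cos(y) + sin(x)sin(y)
Yes, this is an identity.

Claim: cos(x-y) = cos(x)cos(y) + sin(x)sin(y).
Reasoning: Replace y by -y in cos(x+y) = cos(x)cos(y) - sin(x)sin(y) and use cos(-y) = cos(y), sin(-y) = -sin(y): cos(x-y) = cos(x)cos(y) + sin(x)sin(y).
So the two sides agree for all real values of x and y for which both sides are defined.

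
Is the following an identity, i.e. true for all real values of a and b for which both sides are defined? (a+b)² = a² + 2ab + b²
Claim: (a+b)² = a² + 2ab + b².
Reasoning: Expand: (a+b)² = (a+b)(a+b) = a·a + a·b + b·a + b·b = a² + 2ab + b².
So the two sides agree for all real values of a and b for which both sides are defined.

Conclusion: Yes, this is an identity.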